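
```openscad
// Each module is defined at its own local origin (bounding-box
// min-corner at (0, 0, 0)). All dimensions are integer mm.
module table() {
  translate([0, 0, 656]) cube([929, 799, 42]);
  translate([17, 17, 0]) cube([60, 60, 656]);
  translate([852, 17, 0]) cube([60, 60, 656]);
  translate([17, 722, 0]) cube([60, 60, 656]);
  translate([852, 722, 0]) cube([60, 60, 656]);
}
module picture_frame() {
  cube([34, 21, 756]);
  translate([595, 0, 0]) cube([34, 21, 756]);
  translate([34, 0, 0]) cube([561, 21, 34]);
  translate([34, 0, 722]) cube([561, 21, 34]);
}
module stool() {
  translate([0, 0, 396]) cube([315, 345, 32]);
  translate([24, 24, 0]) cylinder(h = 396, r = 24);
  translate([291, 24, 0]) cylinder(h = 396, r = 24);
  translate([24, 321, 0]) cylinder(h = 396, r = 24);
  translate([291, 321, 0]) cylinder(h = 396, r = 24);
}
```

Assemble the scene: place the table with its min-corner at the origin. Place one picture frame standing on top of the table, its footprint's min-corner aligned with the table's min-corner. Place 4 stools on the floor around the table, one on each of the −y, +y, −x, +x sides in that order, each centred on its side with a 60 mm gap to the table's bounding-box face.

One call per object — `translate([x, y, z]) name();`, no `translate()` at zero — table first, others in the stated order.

table();
translate([0, 0, 698]) picture_frame();
translate([307, -405, 0]) stool();
translate([307, 859, 0]) stool();
translate([-375, 227, 0]) stool();
translate([989, 227, 0]) stool();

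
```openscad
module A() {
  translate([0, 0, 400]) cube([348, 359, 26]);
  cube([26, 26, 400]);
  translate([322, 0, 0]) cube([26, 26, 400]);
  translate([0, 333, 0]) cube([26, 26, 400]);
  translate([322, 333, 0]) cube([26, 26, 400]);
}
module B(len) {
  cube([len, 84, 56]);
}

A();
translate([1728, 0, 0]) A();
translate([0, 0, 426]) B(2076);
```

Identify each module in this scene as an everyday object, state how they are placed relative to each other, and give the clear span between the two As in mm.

Second stool starts at x = 1728; first ends at x = 348; clear span = 1728 − 348 = 1380 mm.

A is a stool. B is a beam. A beam spans the tops of two stools. The clear span between the two stools is 1380 mm.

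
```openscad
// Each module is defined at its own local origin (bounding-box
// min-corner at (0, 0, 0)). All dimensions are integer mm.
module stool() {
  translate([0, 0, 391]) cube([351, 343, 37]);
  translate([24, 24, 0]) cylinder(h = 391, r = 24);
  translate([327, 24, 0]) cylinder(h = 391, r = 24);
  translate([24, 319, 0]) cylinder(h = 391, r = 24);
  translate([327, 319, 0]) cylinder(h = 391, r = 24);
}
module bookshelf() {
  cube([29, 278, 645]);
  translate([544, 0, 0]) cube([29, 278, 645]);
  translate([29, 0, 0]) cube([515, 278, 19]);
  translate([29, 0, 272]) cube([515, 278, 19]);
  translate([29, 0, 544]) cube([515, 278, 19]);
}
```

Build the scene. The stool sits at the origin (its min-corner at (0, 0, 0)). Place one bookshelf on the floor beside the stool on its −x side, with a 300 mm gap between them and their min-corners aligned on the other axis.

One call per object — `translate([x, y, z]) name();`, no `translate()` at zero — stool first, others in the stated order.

stool();
translate([-873, 0, 0]) bookshelf();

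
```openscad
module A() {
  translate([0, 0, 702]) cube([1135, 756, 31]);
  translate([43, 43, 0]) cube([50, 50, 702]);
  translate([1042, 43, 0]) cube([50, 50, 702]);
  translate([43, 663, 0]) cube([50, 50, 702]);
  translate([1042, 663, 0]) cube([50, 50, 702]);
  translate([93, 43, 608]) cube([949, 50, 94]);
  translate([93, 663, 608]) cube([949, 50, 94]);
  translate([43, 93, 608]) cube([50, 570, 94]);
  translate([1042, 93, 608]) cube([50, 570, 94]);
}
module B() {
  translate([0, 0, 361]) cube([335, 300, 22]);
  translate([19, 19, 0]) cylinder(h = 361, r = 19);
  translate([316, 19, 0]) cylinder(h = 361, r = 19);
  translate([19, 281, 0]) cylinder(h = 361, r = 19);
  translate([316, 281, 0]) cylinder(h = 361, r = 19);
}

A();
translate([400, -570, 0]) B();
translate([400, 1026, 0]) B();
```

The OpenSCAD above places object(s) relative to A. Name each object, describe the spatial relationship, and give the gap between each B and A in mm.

A is a table. B is a stool. Two stools sit around the table at the −y, +y sides. The gap between each stool and the table is 270 mm.

Each stool's nearest face is 270 mm from the table's bounding box.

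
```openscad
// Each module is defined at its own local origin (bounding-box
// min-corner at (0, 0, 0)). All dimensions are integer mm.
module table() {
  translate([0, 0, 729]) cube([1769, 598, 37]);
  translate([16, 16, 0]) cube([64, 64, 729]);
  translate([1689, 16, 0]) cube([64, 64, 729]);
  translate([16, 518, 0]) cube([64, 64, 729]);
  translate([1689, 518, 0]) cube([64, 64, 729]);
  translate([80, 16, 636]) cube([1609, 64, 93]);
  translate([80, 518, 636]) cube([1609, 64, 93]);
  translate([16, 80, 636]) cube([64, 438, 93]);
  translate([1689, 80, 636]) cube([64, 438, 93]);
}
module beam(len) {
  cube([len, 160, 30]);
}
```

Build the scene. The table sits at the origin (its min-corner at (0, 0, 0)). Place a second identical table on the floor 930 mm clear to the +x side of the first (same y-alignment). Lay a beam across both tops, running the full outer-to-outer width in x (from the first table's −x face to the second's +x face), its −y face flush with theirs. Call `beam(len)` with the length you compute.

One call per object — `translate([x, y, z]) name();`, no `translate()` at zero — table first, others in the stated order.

table();
translate([2699, 0, 0]) table();
translate([0, 0, 766]) beam(4468);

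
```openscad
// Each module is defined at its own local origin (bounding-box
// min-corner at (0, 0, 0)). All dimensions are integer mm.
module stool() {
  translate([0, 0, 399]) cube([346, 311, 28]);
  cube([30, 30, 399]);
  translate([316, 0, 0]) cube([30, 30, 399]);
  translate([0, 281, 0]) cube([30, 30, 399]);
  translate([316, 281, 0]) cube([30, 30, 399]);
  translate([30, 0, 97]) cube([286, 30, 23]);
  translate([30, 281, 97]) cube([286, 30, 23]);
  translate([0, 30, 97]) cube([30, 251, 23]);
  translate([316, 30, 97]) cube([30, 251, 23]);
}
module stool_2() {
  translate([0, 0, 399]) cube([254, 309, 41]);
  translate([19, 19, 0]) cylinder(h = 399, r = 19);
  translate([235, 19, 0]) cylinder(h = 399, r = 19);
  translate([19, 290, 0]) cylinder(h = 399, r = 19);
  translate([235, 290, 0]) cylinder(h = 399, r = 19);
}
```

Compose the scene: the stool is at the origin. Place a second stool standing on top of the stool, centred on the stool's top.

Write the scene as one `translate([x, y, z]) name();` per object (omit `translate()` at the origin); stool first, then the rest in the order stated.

stool();
translate([46, 1, 427]) stool_2();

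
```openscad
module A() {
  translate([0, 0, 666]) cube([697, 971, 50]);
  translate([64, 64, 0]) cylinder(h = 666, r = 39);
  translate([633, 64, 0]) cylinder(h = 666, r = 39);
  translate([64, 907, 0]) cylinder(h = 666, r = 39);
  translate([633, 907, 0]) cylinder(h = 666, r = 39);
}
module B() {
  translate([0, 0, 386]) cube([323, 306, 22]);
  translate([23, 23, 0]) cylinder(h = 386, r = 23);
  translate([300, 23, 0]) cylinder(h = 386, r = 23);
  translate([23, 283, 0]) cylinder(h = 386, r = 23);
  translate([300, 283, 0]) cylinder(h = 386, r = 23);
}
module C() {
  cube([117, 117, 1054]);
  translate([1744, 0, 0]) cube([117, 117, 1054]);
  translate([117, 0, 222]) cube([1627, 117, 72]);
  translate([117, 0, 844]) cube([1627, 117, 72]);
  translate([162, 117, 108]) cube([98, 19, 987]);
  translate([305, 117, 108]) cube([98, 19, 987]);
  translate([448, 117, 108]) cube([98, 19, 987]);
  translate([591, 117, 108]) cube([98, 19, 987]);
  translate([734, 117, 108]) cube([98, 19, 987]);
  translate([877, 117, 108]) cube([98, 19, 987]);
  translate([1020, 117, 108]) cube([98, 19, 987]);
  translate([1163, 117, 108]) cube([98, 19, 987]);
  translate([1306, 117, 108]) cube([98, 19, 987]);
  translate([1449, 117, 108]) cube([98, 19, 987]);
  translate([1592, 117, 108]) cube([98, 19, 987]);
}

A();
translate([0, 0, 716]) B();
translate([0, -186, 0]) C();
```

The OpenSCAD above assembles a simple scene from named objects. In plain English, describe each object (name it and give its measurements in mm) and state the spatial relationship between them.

A is a table: top 697 mm (x) × 971 mm (y), 50 mm thick, upper face at z = 716 mm, on four round legs of 78 mm diameter, each leg's bounding box inset 25 mm from the nearest pair of top edges, running from z = 0 to the bottom of the top.

B is a four-legged stool. The seat is 323×306 mm, 22 mm thick, top at z = 408 mm. It stands on four round legs, each 46 mm in diameter, from z = 0 to the seat underside, each leg's axis is inset half a diameter from the nearest pair of seat edges (so the leg's bounding box is flush with the corner).

C is a fence section. Two 117×117 mm posts, 1054 mm tall, stand on the floor with a clear span of 1627 mm between their inner faces. Two horizontal rails of 117×72 mm section span the gap between the posts with their undersides at z = 222 mm and z = 844 mm, flush with the posts' −y face. 11 pickets, each 98 mm wide, 19 mm thick and 987 mm tall, are fixed to the +y face of the rails with their bottoms at z = 108 mm, evenly spaced across the span with equal gaps (rounded down to the nearest mm) at the −x end and between each pair — any rounding remainder accumulates at the +x end.

The stool is on top of the table. The fence section is on the floor beside the table on its −y side.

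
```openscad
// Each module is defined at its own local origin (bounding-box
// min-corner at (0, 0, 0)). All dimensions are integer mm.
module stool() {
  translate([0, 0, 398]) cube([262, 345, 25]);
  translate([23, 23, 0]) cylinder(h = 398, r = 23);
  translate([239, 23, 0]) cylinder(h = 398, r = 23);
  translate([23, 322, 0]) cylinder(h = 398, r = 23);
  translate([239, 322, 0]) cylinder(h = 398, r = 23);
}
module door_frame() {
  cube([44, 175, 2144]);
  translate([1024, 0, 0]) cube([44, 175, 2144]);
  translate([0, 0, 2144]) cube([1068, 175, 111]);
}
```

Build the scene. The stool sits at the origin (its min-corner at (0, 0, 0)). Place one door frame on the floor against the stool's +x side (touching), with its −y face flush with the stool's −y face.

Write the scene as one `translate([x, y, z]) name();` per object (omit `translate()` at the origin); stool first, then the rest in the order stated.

stool();
translate([262, 0, 0]) door_frame();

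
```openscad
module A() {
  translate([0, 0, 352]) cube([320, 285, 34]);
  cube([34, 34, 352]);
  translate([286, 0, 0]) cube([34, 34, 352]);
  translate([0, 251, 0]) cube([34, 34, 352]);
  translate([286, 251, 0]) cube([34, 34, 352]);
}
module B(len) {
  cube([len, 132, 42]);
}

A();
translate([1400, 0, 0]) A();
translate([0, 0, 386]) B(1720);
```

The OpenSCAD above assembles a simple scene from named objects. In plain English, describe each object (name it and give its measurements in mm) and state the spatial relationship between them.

A is a four-legged stool. The seat is a 320×285×34 mm slab whose top surface is at z = 386 mm; four square legs, each 34×34 mm in cross-section, run from the floor (z = 0) to the underside of the seat, each flush with a corner of the seat.

B is a rectangular beam 1720 mm long (x), 132 mm deep (y), 42 mm thick (z).

The beam spans the tops of two stools placed 1080 mm apart, resting at z = 386 mm.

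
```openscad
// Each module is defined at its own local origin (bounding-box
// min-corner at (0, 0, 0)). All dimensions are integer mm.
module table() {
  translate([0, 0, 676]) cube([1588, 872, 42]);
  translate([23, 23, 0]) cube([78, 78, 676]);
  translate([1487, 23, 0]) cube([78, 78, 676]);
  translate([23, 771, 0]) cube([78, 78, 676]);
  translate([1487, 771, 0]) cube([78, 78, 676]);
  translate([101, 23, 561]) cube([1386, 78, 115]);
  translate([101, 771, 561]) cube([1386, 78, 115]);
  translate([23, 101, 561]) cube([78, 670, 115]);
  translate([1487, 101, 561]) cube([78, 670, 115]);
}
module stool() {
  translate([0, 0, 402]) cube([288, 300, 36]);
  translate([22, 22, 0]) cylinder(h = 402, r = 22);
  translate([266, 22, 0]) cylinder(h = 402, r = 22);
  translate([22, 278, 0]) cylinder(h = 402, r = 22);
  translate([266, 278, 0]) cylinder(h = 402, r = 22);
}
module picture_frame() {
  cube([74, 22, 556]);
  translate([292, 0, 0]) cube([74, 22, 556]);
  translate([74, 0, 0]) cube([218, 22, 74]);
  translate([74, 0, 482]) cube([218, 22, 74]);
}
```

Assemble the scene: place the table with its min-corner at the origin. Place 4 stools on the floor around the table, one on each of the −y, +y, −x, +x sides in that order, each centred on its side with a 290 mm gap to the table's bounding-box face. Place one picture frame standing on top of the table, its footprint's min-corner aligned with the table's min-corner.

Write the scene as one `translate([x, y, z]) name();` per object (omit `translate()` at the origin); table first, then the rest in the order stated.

table();
translate([650, -590, 0]) stool();
translate([650, 1162, 0]) stool();
translate([-578, 286, 0]) stool();
translate([1878, 286, 0]) stool();
translate([0, 0, 718]) picture_frame();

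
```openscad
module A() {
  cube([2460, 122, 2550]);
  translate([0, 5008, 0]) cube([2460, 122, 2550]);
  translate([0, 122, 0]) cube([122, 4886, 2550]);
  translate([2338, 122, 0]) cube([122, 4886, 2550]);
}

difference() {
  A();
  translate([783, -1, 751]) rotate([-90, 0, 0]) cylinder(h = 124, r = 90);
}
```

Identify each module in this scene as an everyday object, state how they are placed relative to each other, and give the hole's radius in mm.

A is a house frame. The house frame has a circular hole through its front wall. The hole's radius is 90 mm.

The subtracted cylinder has r = 90 mm.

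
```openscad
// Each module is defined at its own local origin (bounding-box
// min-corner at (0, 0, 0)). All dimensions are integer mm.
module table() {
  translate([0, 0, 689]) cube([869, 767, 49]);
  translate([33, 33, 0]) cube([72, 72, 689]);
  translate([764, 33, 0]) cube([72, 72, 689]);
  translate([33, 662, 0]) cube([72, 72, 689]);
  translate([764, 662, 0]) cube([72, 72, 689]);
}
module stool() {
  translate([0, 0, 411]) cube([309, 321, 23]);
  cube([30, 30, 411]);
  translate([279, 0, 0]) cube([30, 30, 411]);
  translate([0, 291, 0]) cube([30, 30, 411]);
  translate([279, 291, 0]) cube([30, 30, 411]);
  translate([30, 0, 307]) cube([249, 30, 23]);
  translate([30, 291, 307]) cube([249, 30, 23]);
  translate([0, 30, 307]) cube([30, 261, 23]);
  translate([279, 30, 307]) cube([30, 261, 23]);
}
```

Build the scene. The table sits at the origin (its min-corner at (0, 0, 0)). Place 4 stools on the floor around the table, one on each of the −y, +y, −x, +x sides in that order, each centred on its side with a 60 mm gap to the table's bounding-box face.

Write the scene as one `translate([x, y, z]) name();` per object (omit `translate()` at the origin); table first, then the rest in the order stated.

table();
translate([280, -381, 0]) stool();
translate([280, 827, 0]) stool();
translate([-369, 223, 0]) stool();
translate([929, 223, 0]) stool();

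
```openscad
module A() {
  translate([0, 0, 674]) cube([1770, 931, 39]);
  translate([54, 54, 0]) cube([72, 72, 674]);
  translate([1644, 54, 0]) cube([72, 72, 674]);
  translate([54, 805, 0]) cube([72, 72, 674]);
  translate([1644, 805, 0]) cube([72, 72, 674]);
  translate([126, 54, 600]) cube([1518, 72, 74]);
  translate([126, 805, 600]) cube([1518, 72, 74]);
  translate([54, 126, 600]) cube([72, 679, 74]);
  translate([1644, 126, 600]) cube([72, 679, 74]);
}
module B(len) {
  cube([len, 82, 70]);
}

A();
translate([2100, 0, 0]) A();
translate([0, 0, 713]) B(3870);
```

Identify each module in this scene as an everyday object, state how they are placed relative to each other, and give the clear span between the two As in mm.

Second table starts at x = 2100; first ends at x = 1770; clear span = 2100 − 1770 = 330 mm.

A is a table. B is a beam. A beam spans the tops of two tables. The clear span between the two tables is 330 mm.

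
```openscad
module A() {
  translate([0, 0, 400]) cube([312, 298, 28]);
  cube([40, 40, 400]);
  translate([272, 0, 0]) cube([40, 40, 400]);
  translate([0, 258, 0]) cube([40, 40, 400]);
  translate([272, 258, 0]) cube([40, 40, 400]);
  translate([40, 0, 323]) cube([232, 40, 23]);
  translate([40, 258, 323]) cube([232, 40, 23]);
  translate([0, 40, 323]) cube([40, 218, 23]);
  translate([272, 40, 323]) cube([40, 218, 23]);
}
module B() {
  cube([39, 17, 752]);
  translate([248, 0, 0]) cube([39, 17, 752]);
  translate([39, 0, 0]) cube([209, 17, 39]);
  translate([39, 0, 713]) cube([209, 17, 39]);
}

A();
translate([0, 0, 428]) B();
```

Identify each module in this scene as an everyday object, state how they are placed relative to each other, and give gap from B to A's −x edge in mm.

A is a stool. B is a picture frame. The picture frame is on top of the stool. The gap from the picture frame to the stool's −x edge is 0 mm.

The picture frame's min-x is at 0; the stool's min-x is 0; gap = 0 mm.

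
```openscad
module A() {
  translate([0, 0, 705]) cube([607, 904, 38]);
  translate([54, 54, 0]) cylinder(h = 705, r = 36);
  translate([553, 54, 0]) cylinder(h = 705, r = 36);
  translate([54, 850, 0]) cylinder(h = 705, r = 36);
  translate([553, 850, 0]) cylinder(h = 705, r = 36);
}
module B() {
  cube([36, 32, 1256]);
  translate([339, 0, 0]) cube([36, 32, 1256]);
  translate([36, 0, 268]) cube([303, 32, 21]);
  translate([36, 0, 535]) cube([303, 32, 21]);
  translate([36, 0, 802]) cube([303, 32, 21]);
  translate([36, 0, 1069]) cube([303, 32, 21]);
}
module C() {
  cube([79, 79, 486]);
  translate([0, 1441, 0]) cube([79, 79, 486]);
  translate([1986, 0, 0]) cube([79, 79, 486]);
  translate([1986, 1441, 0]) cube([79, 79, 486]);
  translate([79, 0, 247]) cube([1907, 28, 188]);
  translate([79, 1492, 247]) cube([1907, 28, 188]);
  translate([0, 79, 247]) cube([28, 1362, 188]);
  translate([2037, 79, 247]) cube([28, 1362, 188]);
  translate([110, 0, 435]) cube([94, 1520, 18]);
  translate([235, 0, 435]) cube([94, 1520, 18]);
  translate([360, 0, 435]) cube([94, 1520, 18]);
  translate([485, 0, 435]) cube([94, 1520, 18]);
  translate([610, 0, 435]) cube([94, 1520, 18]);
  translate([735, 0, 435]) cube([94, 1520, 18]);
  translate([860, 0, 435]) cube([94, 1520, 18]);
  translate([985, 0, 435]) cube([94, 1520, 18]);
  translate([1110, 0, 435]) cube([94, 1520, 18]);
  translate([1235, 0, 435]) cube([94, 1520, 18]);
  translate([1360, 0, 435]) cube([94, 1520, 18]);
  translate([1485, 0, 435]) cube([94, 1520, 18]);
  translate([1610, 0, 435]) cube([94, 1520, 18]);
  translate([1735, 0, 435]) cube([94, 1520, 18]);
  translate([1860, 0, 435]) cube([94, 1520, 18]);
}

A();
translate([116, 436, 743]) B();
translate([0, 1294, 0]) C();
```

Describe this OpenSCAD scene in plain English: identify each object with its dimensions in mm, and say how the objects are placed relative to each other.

A is a rectangular dining table. The top is 607×904×38 mm with its upper surface at z = 743 mm. It stands on four round legs of 72 mm diameter, each leg's bounding box inset 18 mm from the nearest pair of top edges, running from the floor to the underside of the top.

B is a wooden ladder with two side rails of 36×32 mm section and 1256 mm height, set 375 mm apart overall. Between them run 4 rectangular rungs (32 mm deep, 21 mm thick), front faces flush with the rails' −y face. The bottom of the first rung is 268 mm above the floor and each subsequent rung is 267 mm higher than the one below.

C is a bed frame 2065 mm long (x) by 1520 mm wide (y). Four 79×79 mm corner posts, 486 mm tall, at the corners of the footprint. Four rails of 28 mm thickness and 188 mm height run between adjacent posts with their undersides at z = 247 mm, their outer faces flush with the outside of the frame (the two x-running rails run between the posts' inner faces; the two y-running rails run between the posts' inner faces). 15 slats, each 94 mm wide (x) and 18 mm thick, lie across the top of the two x-running rails, running the full 1520 mm width of the frame in y; the slats are evenly spaced along x between the inner faces of the end posts with equal gaps (rounded down to the nearest mm) at the −x end and between each pair — any rounding remainder accumulates at the +x end.

The ladder is on top of the table, centred. The bed frame is on the floor beside the table on its +y side.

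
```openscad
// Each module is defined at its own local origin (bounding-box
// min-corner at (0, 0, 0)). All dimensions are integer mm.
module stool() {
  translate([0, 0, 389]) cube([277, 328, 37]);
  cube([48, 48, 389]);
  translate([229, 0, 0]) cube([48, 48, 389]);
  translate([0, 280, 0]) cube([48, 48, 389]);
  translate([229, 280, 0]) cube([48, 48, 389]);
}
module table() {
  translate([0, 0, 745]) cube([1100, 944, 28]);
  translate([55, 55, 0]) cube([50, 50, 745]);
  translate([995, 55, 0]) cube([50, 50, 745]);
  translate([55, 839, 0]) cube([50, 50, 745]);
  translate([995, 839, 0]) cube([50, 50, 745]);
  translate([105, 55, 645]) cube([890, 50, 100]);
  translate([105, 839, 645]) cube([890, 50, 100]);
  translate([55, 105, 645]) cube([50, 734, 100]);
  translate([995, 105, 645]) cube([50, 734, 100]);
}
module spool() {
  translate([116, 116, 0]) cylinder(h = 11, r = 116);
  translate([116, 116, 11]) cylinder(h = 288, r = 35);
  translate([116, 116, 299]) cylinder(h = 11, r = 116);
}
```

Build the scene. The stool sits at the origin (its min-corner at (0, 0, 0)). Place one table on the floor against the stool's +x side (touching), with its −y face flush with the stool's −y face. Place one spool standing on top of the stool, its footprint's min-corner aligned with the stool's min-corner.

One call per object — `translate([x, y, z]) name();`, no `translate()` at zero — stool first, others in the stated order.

stool();
translate([277, 0, 0]) table();
translate([0, 0, 426]) spool();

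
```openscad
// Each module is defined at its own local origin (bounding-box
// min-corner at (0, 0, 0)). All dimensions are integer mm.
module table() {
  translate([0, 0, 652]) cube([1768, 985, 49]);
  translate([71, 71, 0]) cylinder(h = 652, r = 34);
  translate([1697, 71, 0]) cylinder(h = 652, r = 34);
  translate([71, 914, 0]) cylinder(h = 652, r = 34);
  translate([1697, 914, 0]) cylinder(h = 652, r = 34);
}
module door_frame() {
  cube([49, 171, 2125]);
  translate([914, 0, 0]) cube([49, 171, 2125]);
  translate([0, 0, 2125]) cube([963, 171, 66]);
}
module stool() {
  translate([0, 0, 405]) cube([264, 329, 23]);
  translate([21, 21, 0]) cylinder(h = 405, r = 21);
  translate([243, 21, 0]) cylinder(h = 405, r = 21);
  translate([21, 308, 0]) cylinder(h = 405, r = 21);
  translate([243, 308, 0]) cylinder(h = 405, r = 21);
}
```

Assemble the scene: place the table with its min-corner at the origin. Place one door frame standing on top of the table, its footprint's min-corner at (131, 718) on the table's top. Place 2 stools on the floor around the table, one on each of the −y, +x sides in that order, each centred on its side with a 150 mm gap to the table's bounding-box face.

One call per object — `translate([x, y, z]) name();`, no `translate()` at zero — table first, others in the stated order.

table();
translate([131, 718, 701]) door_frame();
translate([752, -479, 0]) stool();
translate([1918, 328, 0]) stool();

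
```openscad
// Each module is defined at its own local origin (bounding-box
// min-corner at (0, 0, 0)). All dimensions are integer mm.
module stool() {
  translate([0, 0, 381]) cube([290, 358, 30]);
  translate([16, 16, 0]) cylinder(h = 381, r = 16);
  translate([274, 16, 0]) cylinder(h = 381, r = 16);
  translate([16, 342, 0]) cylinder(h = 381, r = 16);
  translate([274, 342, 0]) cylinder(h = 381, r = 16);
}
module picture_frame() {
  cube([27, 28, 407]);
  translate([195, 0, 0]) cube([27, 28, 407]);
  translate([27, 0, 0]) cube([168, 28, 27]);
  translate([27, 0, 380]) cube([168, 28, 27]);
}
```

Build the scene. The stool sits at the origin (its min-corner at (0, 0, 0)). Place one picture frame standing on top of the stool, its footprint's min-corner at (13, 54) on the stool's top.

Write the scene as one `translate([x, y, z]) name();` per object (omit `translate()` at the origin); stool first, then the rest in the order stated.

stool();
translate([13, 54, 411]) picture_frame();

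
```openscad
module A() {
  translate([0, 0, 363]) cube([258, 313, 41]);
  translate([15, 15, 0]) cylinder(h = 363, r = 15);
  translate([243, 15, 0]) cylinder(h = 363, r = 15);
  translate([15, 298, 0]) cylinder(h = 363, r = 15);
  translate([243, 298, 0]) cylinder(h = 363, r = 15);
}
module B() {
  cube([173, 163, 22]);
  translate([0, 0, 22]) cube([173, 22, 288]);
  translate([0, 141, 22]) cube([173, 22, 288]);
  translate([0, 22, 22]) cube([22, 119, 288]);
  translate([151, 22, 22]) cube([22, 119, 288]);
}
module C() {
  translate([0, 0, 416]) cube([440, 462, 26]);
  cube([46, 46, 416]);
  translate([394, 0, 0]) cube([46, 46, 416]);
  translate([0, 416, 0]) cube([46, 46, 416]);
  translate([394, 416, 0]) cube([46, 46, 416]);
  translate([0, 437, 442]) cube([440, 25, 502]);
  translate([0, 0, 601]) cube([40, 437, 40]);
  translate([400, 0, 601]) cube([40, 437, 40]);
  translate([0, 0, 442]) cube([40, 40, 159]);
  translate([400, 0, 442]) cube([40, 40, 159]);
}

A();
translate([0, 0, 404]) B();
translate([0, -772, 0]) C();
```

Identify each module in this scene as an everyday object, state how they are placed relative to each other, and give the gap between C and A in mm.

The chair's nearest face is 310 mm from the stool's −y face.

A is a stool. B is an open box. C is a chair. The open box is on top of the stool. The chair is on the floor beside the stool on its −y side. The gap between the chair and the stool is 310 mm.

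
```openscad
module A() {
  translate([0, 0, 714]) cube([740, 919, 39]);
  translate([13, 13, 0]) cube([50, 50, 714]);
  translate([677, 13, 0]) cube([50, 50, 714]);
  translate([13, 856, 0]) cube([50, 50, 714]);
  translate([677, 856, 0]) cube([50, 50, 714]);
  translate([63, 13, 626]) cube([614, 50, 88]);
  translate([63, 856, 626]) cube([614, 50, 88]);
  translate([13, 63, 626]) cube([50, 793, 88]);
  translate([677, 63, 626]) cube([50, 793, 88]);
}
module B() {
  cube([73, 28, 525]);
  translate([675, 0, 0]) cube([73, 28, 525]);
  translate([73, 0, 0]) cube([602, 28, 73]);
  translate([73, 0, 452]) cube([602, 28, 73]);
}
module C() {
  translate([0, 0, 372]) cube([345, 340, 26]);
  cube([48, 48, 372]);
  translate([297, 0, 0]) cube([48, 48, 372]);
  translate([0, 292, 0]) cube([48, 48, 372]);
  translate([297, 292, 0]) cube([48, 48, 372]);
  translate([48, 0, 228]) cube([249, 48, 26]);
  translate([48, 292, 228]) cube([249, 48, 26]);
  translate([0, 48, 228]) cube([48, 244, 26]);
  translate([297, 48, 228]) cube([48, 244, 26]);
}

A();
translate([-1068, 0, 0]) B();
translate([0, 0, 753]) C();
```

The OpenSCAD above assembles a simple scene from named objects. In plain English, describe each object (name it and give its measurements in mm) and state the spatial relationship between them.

A is a rectangular dining table. The top is 740×919×39 mm with its upper surface at z = 753 mm. It stands on four 50×50 mm square legs, each inset 13 mm from the nearest pair of top edges, running from the floor to the underside of the top. Four apron rails, 50 mm thick and 88 mm tall, run between adjacent legs with their top edges flush with the underside of the top and their outer faces flush with the legs' outer faces.

B is a rectangular picture frame lying in the x–z plane (depth along y). The opening is 602 mm wide (x) by 379 mm tall (z), surrounded by a border 73 mm wide on all four sides. The frame is 28 mm deep and is made of two full-height vertical stiles with two horizontal rails fitted between them.

C is a four-legged stool. The seat is 345×340 mm, 26 mm thick, top at z = 398 mm. It stands on four square legs, each 48×48 mm in cross-section, from z = 0 to the seat underside, each flush with a corner of the seat. Four stretchers, 48 mm wide and 26 mm tall, connect adjacent legs with their undersides at z = 228 mm, each running between the inner faces of the legs it joins and aligned with the legs' outer faces on the other axis.

The picture frame is on the floor beside the table on its −x side. The stool is on top of the table.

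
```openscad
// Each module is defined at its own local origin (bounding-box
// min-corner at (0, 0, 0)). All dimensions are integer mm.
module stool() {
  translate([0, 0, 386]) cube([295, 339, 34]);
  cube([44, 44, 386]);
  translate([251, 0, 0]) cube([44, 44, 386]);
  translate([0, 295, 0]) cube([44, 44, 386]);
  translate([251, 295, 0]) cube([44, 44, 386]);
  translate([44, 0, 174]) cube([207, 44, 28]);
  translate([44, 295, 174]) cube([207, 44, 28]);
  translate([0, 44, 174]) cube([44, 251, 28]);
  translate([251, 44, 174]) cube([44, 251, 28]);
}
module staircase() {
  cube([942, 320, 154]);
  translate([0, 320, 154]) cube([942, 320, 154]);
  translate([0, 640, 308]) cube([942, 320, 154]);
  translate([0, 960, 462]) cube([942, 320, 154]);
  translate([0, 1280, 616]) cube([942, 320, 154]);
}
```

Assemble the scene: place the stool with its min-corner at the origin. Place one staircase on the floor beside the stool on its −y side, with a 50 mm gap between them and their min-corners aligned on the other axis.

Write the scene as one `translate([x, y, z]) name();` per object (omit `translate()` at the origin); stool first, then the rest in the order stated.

stool();
translate([0, -1650, 0]) staircase();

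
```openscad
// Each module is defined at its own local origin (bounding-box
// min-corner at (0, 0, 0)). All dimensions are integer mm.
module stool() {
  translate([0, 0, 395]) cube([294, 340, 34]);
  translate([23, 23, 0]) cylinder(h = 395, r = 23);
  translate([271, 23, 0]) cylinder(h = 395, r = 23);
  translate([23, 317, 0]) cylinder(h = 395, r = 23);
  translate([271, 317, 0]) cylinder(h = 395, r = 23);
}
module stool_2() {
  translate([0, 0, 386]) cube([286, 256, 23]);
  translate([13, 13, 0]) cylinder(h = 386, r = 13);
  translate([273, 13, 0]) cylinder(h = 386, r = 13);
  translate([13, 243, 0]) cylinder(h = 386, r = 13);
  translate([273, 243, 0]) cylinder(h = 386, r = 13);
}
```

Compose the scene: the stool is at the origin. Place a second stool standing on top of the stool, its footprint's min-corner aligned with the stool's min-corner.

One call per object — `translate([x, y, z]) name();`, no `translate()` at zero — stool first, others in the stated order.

stool();
translate([0, 0, 429]) stool_2();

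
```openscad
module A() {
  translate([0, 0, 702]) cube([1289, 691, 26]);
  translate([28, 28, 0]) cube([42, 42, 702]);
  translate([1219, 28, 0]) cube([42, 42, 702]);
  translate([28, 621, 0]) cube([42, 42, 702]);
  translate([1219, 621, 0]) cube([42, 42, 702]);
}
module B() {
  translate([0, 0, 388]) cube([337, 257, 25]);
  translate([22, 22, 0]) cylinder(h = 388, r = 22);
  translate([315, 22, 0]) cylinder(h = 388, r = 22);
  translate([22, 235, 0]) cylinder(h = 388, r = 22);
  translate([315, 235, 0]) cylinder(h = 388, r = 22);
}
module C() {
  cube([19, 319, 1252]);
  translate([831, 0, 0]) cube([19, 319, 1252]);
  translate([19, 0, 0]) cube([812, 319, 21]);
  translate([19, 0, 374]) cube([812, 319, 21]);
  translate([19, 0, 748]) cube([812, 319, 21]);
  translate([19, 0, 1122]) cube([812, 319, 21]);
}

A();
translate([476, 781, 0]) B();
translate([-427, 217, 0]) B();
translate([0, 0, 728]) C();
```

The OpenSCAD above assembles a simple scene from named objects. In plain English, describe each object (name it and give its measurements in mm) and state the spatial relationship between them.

A is a rectangular dining table. The top is 1289×691×26 mm with its upper surface at z = 728 mm. It stands on four 42×42 mm square legs, each inset 28 mm from the nearest pair of top edges, running from the floor to the underside of the top.

B is a four-legged stool. The seat is 337×257 mm, 25 mm thick, top at z = 413 mm. It stands on four round legs, each 44 mm in diameter, from z = 0 to the seat underside, each leg's axis is inset half a diameter from the nearest pair of seat edges (so the leg's bounding box is flush with the corner).

C is an open bookshelf. Two side panels, each 19 mm thick, 319 mm deep and 1252 mm tall, stand 850 mm apart (outside-to-outside). Between them sit 4 shelves, each 21 mm thick and 319 mm deep, spanning the full gap between the sides. The bottom shelf rests on the floor (its underside at z = 0) and the clear gap between one shelf's top and the next shelf's underside is 353 mm.

Two stools sit around the table at the +y, −x sides. The bookshelf is on top of the table.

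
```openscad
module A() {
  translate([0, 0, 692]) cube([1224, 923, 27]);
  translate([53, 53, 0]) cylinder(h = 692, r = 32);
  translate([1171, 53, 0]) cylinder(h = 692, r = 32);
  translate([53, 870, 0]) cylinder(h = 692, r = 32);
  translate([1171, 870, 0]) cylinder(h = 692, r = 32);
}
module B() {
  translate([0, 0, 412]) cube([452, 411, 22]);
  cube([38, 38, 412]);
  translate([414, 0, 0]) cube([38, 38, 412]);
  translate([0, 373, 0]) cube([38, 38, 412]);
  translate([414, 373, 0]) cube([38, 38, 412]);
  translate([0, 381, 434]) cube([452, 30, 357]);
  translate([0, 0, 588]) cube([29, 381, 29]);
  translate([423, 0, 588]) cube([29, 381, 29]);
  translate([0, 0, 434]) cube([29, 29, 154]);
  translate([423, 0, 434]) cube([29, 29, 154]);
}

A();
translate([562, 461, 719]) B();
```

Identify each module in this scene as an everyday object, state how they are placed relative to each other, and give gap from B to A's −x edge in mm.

A is a table. B is a chair. The chair is on top of the table. The gap from the chair to the table's −x edge is 562 mm.

The chair's min-x is at 562; the table's min-x is 0; gap = 562 mm.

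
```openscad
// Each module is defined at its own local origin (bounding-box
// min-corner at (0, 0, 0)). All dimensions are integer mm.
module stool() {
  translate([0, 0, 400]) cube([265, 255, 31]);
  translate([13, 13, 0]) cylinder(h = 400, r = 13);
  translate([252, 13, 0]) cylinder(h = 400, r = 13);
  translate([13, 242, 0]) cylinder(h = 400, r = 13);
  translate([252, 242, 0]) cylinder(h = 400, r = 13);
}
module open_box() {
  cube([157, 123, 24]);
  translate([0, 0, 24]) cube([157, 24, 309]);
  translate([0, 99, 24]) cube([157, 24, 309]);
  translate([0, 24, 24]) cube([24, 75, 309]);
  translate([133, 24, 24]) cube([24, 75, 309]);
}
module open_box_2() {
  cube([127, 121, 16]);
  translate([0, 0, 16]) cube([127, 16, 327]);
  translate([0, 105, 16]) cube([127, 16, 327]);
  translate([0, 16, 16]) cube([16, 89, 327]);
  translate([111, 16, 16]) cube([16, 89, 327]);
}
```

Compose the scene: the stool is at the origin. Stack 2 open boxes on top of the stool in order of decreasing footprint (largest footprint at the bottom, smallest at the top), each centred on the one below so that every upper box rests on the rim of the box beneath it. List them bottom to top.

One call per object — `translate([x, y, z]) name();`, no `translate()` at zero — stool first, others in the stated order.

stool();
translate([54, 66, 431]) open_box();
translate([69, 67, 764]) open_box_2();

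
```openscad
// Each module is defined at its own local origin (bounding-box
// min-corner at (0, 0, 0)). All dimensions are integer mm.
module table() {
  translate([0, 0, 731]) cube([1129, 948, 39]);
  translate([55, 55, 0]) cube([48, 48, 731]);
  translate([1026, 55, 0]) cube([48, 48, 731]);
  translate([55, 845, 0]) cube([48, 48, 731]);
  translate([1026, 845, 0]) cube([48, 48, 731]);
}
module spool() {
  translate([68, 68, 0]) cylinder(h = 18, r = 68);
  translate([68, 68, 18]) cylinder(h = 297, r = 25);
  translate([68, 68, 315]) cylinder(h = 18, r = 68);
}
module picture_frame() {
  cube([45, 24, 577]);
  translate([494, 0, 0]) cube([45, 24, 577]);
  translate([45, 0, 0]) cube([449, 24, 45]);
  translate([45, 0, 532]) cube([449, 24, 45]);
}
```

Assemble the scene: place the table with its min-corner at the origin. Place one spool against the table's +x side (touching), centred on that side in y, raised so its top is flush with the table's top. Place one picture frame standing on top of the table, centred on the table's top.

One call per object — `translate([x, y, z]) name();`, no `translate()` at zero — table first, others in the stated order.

table();
translate([1129, 406, 437]) spool();
translate([295, 462, 770]) picture_frame();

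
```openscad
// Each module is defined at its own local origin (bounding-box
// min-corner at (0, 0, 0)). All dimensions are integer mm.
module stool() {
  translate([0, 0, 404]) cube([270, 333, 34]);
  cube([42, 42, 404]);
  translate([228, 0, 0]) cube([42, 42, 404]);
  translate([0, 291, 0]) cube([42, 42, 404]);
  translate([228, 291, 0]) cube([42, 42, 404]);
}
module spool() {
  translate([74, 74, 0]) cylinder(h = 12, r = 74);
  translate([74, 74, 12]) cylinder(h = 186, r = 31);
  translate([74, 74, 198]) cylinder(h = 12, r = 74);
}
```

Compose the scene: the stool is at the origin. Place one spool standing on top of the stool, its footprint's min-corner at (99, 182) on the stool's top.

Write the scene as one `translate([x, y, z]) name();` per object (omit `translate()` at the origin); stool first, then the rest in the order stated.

stool();
translate([99, 182, 438]) spool();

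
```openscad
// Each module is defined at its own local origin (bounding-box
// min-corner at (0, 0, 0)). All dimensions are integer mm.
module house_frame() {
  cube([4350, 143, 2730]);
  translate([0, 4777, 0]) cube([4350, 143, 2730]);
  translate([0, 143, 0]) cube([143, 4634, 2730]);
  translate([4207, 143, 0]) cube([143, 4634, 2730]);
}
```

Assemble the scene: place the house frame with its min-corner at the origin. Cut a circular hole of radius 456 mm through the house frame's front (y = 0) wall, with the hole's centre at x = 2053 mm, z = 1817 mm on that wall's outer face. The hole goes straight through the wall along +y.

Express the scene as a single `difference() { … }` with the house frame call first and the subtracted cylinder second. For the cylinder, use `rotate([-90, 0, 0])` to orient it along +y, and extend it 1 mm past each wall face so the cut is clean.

difference() {
  house_frame();
  translate([2053, -1, 1817]) rotate([-90, 0, 0]) cylinder(h = 145, r = 456);
}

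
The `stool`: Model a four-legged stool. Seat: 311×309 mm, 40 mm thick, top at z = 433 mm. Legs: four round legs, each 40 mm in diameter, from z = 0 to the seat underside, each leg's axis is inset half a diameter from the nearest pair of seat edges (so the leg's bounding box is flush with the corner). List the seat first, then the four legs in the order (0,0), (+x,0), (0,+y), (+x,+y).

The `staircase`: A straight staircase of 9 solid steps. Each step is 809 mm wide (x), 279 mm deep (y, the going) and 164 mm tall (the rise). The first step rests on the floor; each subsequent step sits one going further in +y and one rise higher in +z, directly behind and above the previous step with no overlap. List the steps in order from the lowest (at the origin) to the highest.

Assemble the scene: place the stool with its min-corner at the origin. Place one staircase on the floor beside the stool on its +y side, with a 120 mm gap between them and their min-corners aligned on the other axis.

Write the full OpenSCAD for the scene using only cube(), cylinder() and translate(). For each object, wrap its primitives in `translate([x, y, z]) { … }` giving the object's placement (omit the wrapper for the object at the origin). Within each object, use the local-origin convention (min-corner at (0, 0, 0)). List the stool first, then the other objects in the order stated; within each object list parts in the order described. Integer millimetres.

translate([0, 0, 393]) cube([311, 309, 40]);
translate([20, 20, 0]) cylinder(h = 393, r = 20);
translate([291, 20, 0]) cylinder(h = 393, r = 20);
translate([20, 289, 0]) cylinder(h = 393, r = 20);
translate([291, 289, 0]) cylinder(h = 393, r = 20);
translate([0, 429, 0]) {
  cube([809, 279, 164]);
  translate([0, 279, 164]) cube([809, 279, 164]);
  translate([0, 558, 328]) cube([809, 279, 164]);
  translate([0, 837, 492]) cube([809, 279, 164]);
  translate([0, 1116, 656]) cube([809, 279, 164]);
  translate([0, 1395, 820]) cube([809, 279, 164]);
  translate([0, 1674, 984]) cube([809, 279, 164]);
  translate([0, 1953, 1148]) cube([809, 279, 164]);
  translate([0, 2232, 1312]) cube([809, 279, 164]);
}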